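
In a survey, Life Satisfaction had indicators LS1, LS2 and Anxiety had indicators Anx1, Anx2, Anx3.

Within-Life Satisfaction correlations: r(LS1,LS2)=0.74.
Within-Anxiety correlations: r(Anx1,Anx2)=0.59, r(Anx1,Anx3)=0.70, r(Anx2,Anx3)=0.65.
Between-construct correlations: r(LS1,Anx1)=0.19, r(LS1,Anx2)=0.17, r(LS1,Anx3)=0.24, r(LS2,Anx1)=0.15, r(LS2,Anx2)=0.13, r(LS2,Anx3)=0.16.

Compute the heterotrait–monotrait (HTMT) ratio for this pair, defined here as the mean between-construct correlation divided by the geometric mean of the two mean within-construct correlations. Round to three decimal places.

0.251

Between-construct mean = 1.04/6 = 0.1733.
Mean within-LS = 0.74/1 = 0.7400; mean within-Anx = 1.94/3 = 0.6467.
Geometric mean = √(0.7400 × 0.6467) = 0.6918.
HTMT = 0.1733 / 0.6918 = 0.251.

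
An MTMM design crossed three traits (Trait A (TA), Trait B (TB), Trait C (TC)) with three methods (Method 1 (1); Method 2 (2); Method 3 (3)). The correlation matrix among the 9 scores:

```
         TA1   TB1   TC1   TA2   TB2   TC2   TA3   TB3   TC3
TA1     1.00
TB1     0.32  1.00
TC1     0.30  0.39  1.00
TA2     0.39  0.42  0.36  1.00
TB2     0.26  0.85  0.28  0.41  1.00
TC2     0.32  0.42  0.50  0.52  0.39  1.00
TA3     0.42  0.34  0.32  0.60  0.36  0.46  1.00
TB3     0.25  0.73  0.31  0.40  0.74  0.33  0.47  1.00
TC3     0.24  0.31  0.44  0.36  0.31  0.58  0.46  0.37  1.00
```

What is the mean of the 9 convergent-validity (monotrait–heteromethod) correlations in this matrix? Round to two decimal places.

0.58

Convergent values: 0.39, 0.42, 0.60, 0.85, 0.73, 0.74, 0.50, 0.44, 0.58; mean = 5.25/9 = 0.58.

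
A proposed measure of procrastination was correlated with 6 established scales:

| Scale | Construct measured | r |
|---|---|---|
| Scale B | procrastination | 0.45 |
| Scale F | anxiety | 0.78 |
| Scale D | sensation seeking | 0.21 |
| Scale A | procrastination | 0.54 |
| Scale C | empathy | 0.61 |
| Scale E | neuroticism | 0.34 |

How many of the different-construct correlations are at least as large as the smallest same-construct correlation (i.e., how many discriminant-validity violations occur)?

Convergent (same construct = procrastination): Scale B, Scale A.
Smallest convergent = 0.45. Discriminant values: 0.78, 0.21, 0.61, 0.34; count ≥ 0.45 → 2.

2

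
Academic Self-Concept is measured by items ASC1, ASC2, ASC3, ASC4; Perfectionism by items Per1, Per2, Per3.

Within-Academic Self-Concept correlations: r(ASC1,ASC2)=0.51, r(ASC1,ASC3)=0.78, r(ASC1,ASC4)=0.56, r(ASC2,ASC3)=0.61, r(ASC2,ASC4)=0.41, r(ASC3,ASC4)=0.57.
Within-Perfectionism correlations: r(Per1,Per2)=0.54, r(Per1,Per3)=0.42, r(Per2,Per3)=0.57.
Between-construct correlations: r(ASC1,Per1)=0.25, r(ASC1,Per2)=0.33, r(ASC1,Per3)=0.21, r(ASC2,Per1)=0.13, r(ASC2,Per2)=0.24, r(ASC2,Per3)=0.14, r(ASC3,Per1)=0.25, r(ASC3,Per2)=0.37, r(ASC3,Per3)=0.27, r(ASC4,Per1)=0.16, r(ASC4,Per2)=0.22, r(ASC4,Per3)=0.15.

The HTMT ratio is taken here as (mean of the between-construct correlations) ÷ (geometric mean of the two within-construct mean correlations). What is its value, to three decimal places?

0.419

Mean between = 2.72/12 = 0.2267.
Mean within-ASC = 3.44/6 = 0.5733; mean within-Per = 1.53/3 = 0.5100.
Geometric mean = √(0.5733 × 0.5100) = 0.5407.
HTMT = 0.2267 / 0.5407 = 0.419.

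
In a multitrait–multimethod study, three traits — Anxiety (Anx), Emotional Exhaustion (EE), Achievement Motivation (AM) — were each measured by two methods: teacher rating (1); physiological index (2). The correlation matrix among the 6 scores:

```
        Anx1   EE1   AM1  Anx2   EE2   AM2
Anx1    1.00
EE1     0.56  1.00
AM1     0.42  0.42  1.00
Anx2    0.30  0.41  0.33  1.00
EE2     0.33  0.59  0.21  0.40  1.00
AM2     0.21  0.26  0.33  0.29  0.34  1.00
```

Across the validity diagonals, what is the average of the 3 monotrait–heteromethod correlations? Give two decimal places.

0.41

Convergent values: 0.30, 0.59, 0.33; mean = 1.22/3 = 0.41.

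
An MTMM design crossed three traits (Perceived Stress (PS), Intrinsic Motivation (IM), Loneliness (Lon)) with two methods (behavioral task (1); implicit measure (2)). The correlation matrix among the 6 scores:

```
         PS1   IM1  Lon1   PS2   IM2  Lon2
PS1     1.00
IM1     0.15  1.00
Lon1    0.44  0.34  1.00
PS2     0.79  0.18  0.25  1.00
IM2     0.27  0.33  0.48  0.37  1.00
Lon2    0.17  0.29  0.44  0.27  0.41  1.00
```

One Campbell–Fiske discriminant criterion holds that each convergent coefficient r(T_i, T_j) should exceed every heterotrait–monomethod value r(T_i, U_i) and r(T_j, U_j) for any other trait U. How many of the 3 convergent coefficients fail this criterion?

2

Convergent coefficients and their comparison sets:
PS (methods 1·2): 0.79 vs {0.15, 0.37, 0.44, 0.27} → pass.
IM (methods 1·2): 0.33 vs {0.15, 0.37, 0.34, 0.41} → fail.
Lon (methods 1·2): 0.44 vs {0.44, 0.27, 0.34, 0.41} → fail.
2 of 3 fail.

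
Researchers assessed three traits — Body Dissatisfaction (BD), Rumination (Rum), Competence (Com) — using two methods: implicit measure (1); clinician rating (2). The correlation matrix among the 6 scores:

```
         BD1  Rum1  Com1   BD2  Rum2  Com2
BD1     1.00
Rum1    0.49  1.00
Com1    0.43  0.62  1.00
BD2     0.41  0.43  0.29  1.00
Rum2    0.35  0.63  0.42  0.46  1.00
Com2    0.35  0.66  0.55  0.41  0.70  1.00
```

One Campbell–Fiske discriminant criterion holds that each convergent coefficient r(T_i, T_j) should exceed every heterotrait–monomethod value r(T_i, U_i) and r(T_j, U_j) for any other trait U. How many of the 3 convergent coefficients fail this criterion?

3

Checking each validity diagonal entry against its comparison values:
BD (methods 1·2): 0.41 vs {0.49, 0.46, 0.43, 0.41} → fail.
Rum (methods 1·2): 0.63 vs {0.49, 0.46, 0.62, 0.70} → fail.
Com (methods 1·2): 0.55 vs {0.43, 0.41, 0.62, 0.70} → fail.
3 of 3 fail.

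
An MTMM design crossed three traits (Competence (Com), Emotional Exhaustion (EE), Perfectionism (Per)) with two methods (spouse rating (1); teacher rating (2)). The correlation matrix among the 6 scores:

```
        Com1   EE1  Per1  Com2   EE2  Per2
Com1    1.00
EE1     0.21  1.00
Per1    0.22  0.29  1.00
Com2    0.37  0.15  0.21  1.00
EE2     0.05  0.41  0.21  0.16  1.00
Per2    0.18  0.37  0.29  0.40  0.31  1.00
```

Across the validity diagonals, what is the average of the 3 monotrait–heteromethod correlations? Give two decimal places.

0.36

Convergent values: 0.37, 0.41, 0.29; mean = 1.07/3 = 0.36.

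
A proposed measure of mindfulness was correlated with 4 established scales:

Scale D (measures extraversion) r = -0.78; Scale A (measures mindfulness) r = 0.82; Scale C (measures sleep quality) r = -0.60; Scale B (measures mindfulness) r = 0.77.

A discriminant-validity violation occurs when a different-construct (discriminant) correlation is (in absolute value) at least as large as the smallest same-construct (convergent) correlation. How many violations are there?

1

Convergent (same construct = mindfulness): Scale A, Scale B.
Smallest convergent = 0.77. Discriminant |r|: 0.78, 0.60; count ≥ 0.77 → 1.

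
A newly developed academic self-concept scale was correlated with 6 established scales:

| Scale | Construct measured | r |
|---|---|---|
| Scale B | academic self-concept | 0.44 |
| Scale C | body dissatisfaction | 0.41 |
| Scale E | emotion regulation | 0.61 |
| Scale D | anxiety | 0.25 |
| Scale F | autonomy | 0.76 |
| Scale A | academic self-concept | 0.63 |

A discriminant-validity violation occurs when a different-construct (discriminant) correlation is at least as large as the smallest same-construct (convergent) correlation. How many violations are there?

2

Convergent (same construct = academic self-concept): Scale B, Scale A.
Smallest convergent = 0.44. Discriminant values: 0.41, 0.61, 0.25, 0.76; count ≥ 0.44 → 2.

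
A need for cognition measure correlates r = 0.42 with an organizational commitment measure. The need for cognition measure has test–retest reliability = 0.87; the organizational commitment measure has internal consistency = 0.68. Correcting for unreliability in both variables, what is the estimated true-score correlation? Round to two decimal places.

r_true = r_obs / √(r_xx · r_yy) = 0.42 / √(0.87 × 0.68) = 0.42 / √0.5916 = 0.42 / 0.7692 ≈ 0.55.

0.55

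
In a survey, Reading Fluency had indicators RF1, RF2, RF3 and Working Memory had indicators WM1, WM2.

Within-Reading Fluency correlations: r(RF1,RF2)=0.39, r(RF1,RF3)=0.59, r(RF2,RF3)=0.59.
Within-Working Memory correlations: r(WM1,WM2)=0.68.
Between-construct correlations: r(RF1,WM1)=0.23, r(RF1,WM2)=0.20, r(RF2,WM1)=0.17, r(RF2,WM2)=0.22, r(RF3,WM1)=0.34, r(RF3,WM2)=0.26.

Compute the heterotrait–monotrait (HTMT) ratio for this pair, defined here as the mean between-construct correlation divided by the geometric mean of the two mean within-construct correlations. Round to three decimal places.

Between-construct mean = 1.42/6 = 0.2367.
Mean within-RF = 1.57/3 = 0.5233; mean within-WM = 0.68/1 = 0.6800.
Geometric mean = √(0.5233 × 0.6800) = 0.5965.
HTMT = 0.2367 / 0.5965 = 0.397.

0.397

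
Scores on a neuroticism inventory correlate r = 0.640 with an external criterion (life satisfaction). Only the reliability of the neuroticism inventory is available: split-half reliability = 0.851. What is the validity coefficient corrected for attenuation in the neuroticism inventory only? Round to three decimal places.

Single correction: r_c = r_obs / √r_xx = 0.640 / √0.851 = 0.640 / 0.9225 ≈ 0.694.

0.694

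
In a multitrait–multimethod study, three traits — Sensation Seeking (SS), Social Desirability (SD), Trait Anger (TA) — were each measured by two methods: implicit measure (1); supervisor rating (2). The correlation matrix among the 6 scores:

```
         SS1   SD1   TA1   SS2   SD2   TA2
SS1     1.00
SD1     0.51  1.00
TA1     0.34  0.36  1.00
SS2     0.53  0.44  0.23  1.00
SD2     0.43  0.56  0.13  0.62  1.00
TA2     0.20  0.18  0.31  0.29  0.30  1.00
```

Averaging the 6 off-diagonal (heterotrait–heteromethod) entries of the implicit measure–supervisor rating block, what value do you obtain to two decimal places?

HTHM values (method 1 × method 2): 0.43, 0.20, 0.44, 0.18, 0.23, 0.13; mean = 1.61/6 = 0.27.

0.27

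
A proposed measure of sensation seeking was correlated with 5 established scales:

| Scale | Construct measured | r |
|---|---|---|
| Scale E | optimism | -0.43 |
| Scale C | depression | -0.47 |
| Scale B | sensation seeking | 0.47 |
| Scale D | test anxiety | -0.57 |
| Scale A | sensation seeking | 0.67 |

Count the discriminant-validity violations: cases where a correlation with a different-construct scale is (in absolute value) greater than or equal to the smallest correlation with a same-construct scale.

Convergent (same construct = sensation seeking): Scale B, Scale A.
Smallest convergent = 0.47. Discriminant |r|: 0.43, 0.47, 0.57; count ≥ 0.47 → 2.

2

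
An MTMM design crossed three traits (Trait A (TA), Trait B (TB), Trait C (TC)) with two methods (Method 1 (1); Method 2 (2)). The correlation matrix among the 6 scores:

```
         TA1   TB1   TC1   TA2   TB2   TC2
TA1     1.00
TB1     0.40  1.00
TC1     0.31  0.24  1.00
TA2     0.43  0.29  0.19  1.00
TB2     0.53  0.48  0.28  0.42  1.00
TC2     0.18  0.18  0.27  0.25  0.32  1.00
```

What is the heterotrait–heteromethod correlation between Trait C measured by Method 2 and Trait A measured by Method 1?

Different traits and methods: r(TC2, TA1) = 0.18.

0.18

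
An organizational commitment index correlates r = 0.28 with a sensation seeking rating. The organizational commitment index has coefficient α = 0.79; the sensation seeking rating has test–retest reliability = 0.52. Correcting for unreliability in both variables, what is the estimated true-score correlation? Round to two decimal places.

r_true = r_obs / √(r_xx · r_yy) = 0.28 / √(0.79 × 0.52) = 0.28 / √0.4108 = 0.28 / 0.6409 ≈ 0.44.

0.44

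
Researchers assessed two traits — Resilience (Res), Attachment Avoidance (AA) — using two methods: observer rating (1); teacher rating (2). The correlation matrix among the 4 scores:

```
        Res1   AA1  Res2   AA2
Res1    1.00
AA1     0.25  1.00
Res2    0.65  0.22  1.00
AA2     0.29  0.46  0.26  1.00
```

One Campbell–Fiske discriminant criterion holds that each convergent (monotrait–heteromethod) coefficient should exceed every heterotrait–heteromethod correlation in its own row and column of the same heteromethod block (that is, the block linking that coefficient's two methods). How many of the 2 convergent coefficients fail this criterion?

Convergent coefficients and their comparison sets:
Res (methods 1·2): 0.65 vs {0.29, 0.22} → pass.
AA (methods 1·2): 0.46 vs {0.22, 0.29} → pass.
0 of 2 fail.

0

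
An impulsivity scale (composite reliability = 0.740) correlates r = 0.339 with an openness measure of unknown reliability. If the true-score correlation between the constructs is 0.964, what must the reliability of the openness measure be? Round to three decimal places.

0.167

r_true = r_obs / √(r_xx · r_yy) ⇒ 0.964 = 0.339 / √(0.740 · r_yy).
√(0.740 · r_yy) = 0.339 / 0.964 = 0.3517; 0.740 · r_yy = 0.1237; r_yy = 0.1237 / 0.740 ≈ 0.167.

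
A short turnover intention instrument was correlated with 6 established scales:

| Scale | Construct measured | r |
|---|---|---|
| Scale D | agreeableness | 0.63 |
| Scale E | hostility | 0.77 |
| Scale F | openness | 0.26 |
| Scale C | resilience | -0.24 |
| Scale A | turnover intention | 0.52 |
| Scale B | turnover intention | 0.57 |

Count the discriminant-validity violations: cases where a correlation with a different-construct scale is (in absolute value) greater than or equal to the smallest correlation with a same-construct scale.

Convergent (same construct = turnover intention): Scale A, Scale B.
Smallest convergent = 0.52. Discriminant |r|: 0.63, 0.77, 0.26, 0.24; count ≥ 0.52 → 2.

2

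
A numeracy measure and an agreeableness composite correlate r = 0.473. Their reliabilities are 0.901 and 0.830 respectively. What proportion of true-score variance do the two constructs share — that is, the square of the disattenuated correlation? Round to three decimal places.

Disattenuated r = 0.473 / √(0.901 × 0.830) = 0.473 / 0.8648 = 0.5469.
Shared true-score variance = 0.5469² = 0.2991 ≈ 0.299.

0.299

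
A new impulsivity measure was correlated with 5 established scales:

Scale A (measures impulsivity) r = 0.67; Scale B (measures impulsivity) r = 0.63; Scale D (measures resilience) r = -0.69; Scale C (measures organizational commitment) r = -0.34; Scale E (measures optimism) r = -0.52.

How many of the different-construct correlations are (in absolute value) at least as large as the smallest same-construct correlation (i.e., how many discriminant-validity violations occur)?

1

Convergent (same construct = impulsivity): Scale A, Scale B.
Smallest convergent = 0.63. Discriminant |r|: 0.69, 0.34, 0.52; count ≥ 0.63 → 1.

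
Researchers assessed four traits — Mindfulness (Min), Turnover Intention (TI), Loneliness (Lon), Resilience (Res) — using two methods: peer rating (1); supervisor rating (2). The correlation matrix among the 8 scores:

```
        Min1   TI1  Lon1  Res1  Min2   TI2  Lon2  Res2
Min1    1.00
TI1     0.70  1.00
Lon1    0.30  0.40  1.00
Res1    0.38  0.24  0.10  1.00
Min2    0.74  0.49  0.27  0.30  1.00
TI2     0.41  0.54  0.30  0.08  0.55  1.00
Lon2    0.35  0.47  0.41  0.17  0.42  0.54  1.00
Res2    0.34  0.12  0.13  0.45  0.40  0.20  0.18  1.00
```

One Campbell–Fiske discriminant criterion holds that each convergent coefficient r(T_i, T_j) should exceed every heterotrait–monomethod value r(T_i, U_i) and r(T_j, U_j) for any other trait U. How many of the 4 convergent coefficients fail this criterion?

Checking each validity diagonal entry against its comparison values:
Min (methods 1·2): 0.74 vs {0.70, 0.55, 0.30, 0.42, 0.38, 0.40} → pass.
TI (methods 1·2): 0.54 vs {0.70, 0.55, 0.40, 0.54, 0.24, 0.20} → fail.
Lon (methods 1·2): 0.41 vs {0.30, 0.42, 0.40, 0.54, 0.10, 0.18} → fail.
Res (methods 1·2): 0.45 vs {0.38, 0.40, 0.24, 0.20, 0.10, 0.18} → pass.
2 of 4 fail.

2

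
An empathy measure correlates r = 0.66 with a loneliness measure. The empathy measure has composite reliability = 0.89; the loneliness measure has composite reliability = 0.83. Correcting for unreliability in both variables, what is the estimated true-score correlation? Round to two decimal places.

r_true = r_obs / √(r_xx · r_yy) = 0.66 / √(0.89 × 0.83) = 0.66 / √0.7387 = 0.66 / 0.8595 ≈ 0.77.

0.77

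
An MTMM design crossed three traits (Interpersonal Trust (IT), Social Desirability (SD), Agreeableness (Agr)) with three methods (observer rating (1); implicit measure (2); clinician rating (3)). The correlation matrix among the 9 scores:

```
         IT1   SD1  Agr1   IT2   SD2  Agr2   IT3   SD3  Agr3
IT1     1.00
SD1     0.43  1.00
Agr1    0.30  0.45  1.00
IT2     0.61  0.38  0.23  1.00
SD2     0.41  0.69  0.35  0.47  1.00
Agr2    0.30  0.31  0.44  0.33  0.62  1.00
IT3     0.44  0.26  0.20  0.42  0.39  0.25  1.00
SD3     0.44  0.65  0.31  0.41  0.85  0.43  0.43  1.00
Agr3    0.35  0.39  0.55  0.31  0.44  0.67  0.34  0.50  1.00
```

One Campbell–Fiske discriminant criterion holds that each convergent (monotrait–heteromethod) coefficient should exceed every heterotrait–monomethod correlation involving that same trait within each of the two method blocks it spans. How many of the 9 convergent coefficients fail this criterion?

Checking each validity diagonal entry against its comparison values:
IT (methods 1·2): 0.61 vs {0.43, 0.47, 0.30, 0.33} → pass.
IT (methods 1·3): 0.44 vs {0.43, 0.43, 0.30, 0.34} → pass.
IT (methods 2·3): 0.42 vs {0.47, 0.43, 0.33, 0.34} → fail.
SD (methods 1·2): 0.69 vs {0.43, 0.47, 0.45, 0.62} → pass.
SD (methods 1·3): 0.65 vs {0.43, 0.43, 0.45, 0.50} → pass.
SD (methods 2·3): 0.85 vs {0.47, 0.43, 0.62, 0.50} → pass.
Agr (methods 1·2): 0.44 vs {0.30, 0.33, 0.45, 0.62} → fail.
Agr (methods 1·3): 0.55 vs {0.30, 0.34, 0.45, 0.50} → pass.
Agr (methods 2·3): 0.67 vs {0.33, 0.34, 0.62, 0.50} → pass.
2 of 9 fail.

2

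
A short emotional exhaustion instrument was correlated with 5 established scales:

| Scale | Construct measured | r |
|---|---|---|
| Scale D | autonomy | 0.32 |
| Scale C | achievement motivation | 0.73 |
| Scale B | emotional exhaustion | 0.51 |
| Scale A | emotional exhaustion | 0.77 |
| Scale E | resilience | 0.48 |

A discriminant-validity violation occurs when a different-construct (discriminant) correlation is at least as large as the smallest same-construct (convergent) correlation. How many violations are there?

Convergent (same construct = emotional exhaustion): Scale B, Scale A.
Smallest convergent = 0.51. Discriminant values: 0.32, 0.73, 0.48; count ≥ 0.51 → 1.

1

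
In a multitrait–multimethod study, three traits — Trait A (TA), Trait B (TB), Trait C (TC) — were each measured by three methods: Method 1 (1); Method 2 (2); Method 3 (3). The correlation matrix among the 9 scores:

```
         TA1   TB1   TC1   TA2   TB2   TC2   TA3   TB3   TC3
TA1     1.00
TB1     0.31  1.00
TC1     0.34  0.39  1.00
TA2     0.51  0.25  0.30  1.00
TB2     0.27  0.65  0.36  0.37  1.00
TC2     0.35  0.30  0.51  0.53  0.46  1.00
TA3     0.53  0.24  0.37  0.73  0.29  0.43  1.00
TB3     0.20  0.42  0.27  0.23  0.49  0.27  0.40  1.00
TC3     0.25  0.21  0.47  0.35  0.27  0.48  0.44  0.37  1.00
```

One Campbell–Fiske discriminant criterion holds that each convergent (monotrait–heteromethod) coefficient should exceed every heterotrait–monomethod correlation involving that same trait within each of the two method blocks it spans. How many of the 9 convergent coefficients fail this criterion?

Checking each validity diagonal entry against its comparison values:
TA (methods 1·2): 0.51 vs {0.31, 0.37, 0.34, 0.53} → fail.
TA (methods 1·3): 0.53 vs {0.31, 0.40, 0.34, 0.44} → pass.
TA (methods 2·3): 0.73 vs {0.37, 0.40, 0.53, 0.44} → pass.
TB (methods 1·2): 0.65 vs {0.31, 0.37, 0.39, 0.46} → pass.
TB (methods 1·3): 0.42 vs {0.31, 0.40, 0.39, 0.37} → pass.
TB (methods 2·3): 0.49 vs {0.37, 0.40, 0.46, 0.37} → pass.
TC (methods 1·2): 0.51 vs {0.34, 0.53, 0.39, 0.46} → fail.
TC (methods 1·3): 0.47 vs {0.34, 0.44, 0.39, 0.37} → pass.
TC (methods 2·3): 0.48 vs {0.53, 0.44, 0.46, 0.37} → fail.
3 of 9 fail.

3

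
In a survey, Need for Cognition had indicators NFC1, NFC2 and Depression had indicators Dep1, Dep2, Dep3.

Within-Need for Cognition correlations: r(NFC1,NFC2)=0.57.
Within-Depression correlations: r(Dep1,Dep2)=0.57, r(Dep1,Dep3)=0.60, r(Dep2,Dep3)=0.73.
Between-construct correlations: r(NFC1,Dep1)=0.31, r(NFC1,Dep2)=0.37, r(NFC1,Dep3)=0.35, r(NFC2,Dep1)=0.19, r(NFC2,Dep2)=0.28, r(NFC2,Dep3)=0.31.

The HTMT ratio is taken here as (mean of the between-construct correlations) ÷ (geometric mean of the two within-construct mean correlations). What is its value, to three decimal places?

0.502

Between-construct mean = 1.81/6 = 0.3017.
Mean within-NFC = 0.57/1 = 0.5700; mean within-Dep = 1.90/3 = 0.6333.
Geometric mean = √(0.5700 × 0.6333) = 0.6008.
HTMT = 0.3017 / 0.6008 = 0.502.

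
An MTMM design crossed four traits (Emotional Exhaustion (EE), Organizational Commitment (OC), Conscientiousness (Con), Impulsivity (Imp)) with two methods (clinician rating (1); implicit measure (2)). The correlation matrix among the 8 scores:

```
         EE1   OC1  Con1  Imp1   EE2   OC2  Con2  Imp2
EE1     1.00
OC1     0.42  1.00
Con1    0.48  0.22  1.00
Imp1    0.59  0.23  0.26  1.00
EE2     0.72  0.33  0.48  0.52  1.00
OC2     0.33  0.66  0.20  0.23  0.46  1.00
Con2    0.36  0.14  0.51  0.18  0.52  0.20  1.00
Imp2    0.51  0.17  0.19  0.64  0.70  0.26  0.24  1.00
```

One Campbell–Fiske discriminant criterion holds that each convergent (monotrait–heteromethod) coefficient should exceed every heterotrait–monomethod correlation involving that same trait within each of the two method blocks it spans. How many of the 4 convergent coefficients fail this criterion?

2

Convergent coefficients and their comparison sets:
EE (methods 1·2): 0.72 vs {0.42, 0.46, 0.48, 0.52, 0.59, 0.70} → pass.
OC (methods 1·2): 0.66 vs {0.42, 0.46, 0.22, 0.20, 0.23, 0.26} → pass.
Con (methods 1·2): 0.51 vs {0.48, 0.52, 0.22, 0.20, 0.26, 0.24} → fail.
Imp (methods 1·2): 0.64 vs {0.59, 0.70, 0.23, 0.26, 0.26, 0.24} → fail.
2 of 4 fail.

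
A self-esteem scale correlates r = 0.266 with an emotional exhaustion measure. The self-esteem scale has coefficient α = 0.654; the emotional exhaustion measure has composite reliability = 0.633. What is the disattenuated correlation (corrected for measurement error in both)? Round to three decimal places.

0.413

r_true = r_obs / √(r_xx · r_yy) = 0.266 / √(0.654 × 0.633) = 0.266 / √0.413982 = 0.266 / 0.6434 ≈ 0.413.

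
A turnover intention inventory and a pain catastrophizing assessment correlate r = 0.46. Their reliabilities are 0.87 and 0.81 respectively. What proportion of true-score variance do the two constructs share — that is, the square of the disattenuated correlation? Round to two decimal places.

Disattenuated r = 0.46 / √(0.87 × 0.81) = 0.46 / 0.8395 = 0.5479.
Shared true-score variance = 0.5479² = 0.3002 ≈ 0.30.

0.30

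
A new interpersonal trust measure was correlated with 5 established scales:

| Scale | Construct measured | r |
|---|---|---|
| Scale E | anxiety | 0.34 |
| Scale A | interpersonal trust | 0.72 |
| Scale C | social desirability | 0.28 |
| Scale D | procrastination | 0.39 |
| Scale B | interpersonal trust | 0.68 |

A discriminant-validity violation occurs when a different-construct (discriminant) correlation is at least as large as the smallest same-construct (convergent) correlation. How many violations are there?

0

Convergent (same construct = interpersonal trust): Scale A, Scale B.
Smallest convergent = 0.68. Discriminant values: 0.34, 0.28, 0.39; count ≥ 0.68 → 0.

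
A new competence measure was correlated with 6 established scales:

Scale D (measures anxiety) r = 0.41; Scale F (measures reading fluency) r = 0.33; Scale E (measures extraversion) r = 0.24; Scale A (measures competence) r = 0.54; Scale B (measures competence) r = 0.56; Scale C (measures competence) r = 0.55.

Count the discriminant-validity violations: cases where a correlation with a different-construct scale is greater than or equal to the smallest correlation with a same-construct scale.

Convergent (same construct = competence): Scale A, Scale B, Scale C.
Smallest convergent = 0.54. Discriminant values: 0.41, 0.33, 0.24; count ≥ 0.54 → 0.

0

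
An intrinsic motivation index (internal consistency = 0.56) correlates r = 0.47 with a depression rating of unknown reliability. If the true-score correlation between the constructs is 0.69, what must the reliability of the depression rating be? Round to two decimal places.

0.83

r_true = r_obs / √(r_xx · r_yy) ⇒ 0.69 = 0.47 / √(0.56 · r_yy).
√(0.56 · r_yy) = 0.47 / 0.69 = 0.6812; 0.56 · r_yy = 0.4640; r_yy = 0.4640 / 0.56 ≈ 0.83.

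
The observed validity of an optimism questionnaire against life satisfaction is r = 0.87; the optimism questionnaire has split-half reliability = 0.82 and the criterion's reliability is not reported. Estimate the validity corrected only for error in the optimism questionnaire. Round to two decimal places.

0.96

Single correction: r_c = r_obs / √r_xx = 0.87 / √0.82 = 0.87 / 0.9055 ≈ 0.96.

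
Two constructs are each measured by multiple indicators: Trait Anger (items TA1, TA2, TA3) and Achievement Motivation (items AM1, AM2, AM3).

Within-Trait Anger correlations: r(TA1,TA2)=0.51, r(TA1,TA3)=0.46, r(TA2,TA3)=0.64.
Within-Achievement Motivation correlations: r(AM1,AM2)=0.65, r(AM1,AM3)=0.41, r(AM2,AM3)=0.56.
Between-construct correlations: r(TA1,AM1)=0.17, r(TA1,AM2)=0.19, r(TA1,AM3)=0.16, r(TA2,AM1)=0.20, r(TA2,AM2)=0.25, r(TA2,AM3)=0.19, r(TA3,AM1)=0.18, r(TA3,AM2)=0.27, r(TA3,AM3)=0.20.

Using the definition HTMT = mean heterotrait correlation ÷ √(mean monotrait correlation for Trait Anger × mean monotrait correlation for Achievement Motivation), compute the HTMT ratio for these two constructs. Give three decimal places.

Mean heterotrait r = 1.81/9 = 0.2011.
Mean within-TA = 1.61/3 = 0.5367; mean within-AM = 1.62/3 = 0.5400.
Geometric mean = √(0.5367 × 0.5400) = 0.5383.
HTMT = 0.2011 / 0.5383 = 0.374.

0.374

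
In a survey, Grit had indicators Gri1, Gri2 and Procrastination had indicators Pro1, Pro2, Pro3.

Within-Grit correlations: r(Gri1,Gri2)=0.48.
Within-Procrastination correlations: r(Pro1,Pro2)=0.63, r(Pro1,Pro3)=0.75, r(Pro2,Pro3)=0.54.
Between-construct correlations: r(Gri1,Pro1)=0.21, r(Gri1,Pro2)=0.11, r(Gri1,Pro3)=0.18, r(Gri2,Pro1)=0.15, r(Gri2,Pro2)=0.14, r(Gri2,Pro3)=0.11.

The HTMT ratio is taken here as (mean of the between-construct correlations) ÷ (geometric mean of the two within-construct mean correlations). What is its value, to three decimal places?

Between-construct mean = 0.90/6 = 0.1500.
Mean within-Gri = 0.48/1 = 0.4800; mean within-Pro = 1.92/3 = 0.6400.
Geometric mean = √(0.4800 × 0.6400) = 0.5543.
HTMT = 0.1500 / 0.5543 = 0.271.

0.271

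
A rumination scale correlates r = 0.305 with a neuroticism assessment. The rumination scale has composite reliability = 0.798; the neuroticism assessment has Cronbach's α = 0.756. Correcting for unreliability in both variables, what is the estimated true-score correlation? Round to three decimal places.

0.393

r_true = r_obs / √(r_xx · r_yy) = 0.305 / √(0.798 × 0.756) = 0.305 / √0.603288 = 0.305 / 0.7767 ≈ 0.393.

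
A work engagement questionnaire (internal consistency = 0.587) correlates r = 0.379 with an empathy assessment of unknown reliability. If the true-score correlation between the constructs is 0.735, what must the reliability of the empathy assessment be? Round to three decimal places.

r_true = r_obs / √(r_xx · r_yy) ⇒ 0.735 = 0.379 / √(0.587 · r_yy).
√(0.587 · r_yy) = 0.379 / 0.735 = 0.5156; 0.587 · r_yy = 0.2658; r_yy = 0.2658 / 0.587 ≈ 0.453.

0.453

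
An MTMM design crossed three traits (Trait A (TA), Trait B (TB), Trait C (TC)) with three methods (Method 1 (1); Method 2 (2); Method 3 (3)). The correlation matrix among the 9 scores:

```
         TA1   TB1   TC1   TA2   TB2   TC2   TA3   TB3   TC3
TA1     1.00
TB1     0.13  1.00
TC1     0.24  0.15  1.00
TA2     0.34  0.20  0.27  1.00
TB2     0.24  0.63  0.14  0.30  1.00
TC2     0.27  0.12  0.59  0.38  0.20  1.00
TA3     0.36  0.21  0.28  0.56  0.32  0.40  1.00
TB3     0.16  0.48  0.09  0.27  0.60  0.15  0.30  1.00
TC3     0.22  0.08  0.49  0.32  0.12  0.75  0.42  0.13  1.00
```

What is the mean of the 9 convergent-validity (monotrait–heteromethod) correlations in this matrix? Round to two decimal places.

Convergent values: 0.34, 0.36, 0.56, 0.63, 0.48, 0.60, 0.59, 0.49, 0.75; mean = 4.80/9 = 0.53.

0.53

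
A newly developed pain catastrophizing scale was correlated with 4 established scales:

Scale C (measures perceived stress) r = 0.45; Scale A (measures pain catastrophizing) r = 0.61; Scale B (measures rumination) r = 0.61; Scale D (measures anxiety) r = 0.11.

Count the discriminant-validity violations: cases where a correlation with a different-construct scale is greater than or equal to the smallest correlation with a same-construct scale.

1

Convergent (same construct = pain catastrophizing): Scale A.
Smallest convergent = 0.61. Discriminant values: 0.45, 0.61, 0.11; count ≥ 0.61 → 1.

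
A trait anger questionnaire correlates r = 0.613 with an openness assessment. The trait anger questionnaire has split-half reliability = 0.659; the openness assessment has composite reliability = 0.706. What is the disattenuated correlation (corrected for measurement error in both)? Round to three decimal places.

0.899

r_true = r_obs / √(r_xx · r_yy) = 0.613 / √(0.659 × 0.706) = 0.613 / √0.465254 = 0.613 / 0.6821 ≈ 0.899.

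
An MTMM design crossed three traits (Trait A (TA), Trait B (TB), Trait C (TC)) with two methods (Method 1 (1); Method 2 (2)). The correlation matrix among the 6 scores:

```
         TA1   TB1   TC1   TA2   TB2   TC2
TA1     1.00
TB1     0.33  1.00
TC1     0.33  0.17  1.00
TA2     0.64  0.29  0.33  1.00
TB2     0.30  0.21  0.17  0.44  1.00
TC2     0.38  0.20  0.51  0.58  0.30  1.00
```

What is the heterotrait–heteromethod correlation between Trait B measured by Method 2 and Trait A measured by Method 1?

Different traits and methods: r(TB2, TA1) = 0.30.

0.30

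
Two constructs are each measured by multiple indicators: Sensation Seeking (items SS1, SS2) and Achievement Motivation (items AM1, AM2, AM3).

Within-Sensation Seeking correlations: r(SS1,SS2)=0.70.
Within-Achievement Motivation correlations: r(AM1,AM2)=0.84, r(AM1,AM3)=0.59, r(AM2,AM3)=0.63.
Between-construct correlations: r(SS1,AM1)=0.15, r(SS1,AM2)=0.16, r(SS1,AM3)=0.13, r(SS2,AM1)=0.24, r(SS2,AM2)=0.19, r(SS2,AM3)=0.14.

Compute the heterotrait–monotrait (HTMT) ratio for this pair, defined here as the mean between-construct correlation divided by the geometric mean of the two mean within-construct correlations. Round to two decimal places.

Between-construct mean = 1.01/6 = 0.1683.
Mean within-SS = 0.70/1 = 0.7000; mean within-AM = 2.06/3 = 0.6867.
Geometric mean = √(0.7000 × 0.6867) = 0.6933.
HTMT = 0.1683 / 0.6933 = 0.24.

0.24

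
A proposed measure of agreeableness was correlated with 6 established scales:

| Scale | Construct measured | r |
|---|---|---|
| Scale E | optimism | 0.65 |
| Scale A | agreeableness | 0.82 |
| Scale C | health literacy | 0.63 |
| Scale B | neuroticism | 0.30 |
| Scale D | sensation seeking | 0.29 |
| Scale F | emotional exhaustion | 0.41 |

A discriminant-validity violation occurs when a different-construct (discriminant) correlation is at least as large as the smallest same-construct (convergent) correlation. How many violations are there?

Convergent (same construct = agreeableness): Scale A.
Smallest convergent = 0.82. Discriminant values: 0.65, 0.63, 0.30, 0.29, 0.41; count ≥ 0.82 → 0.

0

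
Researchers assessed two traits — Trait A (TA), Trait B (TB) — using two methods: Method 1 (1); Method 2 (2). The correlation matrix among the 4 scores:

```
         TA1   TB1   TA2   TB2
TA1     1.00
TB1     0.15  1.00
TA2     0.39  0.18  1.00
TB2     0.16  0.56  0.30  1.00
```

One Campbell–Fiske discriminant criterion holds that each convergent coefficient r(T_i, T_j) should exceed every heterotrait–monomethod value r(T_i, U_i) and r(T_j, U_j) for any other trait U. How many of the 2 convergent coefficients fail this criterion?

0

Convergent coefficients and their comparison sets:
TA (methods 1·2): 0.39 vs {0.15, 0.30} → pass.
TB (methods 1·2): 0.56 vs {0.15, 0.30} → pass.
0 of 2 fail.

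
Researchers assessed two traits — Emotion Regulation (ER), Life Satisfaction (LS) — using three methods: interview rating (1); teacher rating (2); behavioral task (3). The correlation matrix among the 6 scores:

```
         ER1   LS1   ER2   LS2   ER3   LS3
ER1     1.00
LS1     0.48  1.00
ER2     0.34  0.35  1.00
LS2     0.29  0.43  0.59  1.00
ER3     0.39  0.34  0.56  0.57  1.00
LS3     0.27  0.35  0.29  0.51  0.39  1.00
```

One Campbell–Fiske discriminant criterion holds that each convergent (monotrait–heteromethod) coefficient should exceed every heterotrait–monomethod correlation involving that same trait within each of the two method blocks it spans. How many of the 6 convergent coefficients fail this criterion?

Convergent coefficients and their comparison sets:
ER (methods 1·2): 0.34 vs {0.48, 0.59} → fail.
ER (methods 1·3): 0.39 vs {0.48, 0.39} → fail.
ER (methods 2·3): 0.56 vs {0.59, 0.39} → fail.
LS (methods 1·2): 0.43 vs {0.48, 0.59} → fail.
LS (methods 1·3): 0.35 vs {0.48, 0.39} → fail.
LS (methods 2·3): 0.51 vs {0.59, 0.39} → fail.
6 of 6 fail.

6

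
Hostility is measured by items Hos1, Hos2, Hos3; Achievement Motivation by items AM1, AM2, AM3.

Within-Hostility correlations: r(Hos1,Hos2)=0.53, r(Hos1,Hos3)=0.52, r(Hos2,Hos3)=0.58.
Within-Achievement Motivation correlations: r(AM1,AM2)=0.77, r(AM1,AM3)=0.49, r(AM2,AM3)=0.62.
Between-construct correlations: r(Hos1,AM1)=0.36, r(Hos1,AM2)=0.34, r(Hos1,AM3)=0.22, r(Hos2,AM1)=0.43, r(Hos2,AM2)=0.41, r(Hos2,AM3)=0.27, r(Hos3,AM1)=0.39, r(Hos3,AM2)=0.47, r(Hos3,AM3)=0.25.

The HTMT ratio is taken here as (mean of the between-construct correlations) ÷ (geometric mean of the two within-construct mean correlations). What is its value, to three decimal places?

0.598

Mean heterotrait r = 3.14/9 = 0.3489.
Mean within-Hos = 1.63/3 = 0.5433; mean within-AM = 1.88/3 = 0.6267.
Geometric mean = √(0.5433 × 0.6267) = 0.5835.
HTMT = 0.3489 / 0.5835 = 0.598.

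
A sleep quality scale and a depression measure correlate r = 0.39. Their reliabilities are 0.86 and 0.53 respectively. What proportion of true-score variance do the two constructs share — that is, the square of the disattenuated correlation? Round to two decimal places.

Disattenuated r = 0.39 / √(0.86 × 0.53) = 0.39 / 0.6751 = 0.5777.
Shared true-score variance = 0.5777² = 0.3337 ≈ 0.33.

0.33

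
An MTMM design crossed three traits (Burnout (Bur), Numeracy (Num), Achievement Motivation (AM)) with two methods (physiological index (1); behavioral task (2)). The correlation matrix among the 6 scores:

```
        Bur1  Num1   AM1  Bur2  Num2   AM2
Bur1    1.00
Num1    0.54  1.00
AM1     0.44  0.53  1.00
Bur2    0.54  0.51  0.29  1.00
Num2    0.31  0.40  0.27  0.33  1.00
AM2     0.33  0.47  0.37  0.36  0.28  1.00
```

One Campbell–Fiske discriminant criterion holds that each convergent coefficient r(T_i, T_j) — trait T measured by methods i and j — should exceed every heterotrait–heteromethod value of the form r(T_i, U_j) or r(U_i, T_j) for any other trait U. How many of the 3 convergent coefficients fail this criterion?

Each convergent coefficient versus the relevant comparison correlations:
Bur (methods 1·2): 0.54 vs {0.31, 0.51, 0.33, 0.29} → pass.
Num (methods 1·2): 0.40 vs {0.51, 0.31, 0.47, 0.27} → fail.
AM (methods 1·2): 0.37 vs {0.29, 0.33, 0.27, 0.47} → fail.
2 of 3 fail.

2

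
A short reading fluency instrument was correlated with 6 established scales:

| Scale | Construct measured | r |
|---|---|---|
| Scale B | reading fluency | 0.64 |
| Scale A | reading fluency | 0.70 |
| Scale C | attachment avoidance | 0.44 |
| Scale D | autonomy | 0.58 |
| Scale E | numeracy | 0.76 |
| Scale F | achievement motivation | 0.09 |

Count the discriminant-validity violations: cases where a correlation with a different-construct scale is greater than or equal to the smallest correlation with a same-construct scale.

1

Convergent (same construct = reading fluency): Scale B, Scale A.
Smallest convergent = 0.64. Discriminant values: 0.44, 0.58, 0.76, 0.09; count ≥ 0.64 → 1.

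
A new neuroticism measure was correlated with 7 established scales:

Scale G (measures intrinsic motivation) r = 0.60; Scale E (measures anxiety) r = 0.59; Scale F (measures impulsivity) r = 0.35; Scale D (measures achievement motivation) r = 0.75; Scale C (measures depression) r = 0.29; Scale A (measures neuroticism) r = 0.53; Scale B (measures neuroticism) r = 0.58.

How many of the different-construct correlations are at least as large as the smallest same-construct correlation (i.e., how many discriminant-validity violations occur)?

Convergent (same construct = neuroticism): Scale A, Scale B.
Smallest convergent = 0.53. Discriminant values: 0.60, 0.59, 0.35, 0.75, 0.29; count ≥ 0.53 → 3.

3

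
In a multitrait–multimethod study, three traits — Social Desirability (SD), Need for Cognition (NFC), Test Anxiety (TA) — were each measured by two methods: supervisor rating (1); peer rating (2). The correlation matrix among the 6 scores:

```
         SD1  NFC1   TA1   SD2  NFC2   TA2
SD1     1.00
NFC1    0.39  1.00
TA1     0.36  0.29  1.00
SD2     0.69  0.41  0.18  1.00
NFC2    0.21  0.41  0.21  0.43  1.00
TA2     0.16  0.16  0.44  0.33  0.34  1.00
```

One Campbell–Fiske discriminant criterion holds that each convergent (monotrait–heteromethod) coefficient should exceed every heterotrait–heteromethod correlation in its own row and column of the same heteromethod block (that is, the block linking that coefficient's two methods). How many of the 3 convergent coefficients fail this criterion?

1

Checking each validity diagonal entry against its comparison values:
SD (methods 1·2): 0.69 vs {0.21, 0.41, 0.16, 0.18} → pass.
NFC (methods 1·2): 0.41 vs {0.41, 0.21, 0.16, 0.21} → fail.
TA (methods 1·2): 0.44 vs {0.18, 0.16, 0.21, 0.16} → pass.
1 of 3 fail.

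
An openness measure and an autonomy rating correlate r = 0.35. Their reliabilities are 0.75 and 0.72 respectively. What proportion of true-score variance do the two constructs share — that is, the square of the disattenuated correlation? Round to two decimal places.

0.23

Disattenuated r = 0.35 / √(0.75 × 0.72) = 0.35 / 0.7348 = 0.4763.
Shared true-score variance = 0.4763² = 0.2269 ≈ 0.23.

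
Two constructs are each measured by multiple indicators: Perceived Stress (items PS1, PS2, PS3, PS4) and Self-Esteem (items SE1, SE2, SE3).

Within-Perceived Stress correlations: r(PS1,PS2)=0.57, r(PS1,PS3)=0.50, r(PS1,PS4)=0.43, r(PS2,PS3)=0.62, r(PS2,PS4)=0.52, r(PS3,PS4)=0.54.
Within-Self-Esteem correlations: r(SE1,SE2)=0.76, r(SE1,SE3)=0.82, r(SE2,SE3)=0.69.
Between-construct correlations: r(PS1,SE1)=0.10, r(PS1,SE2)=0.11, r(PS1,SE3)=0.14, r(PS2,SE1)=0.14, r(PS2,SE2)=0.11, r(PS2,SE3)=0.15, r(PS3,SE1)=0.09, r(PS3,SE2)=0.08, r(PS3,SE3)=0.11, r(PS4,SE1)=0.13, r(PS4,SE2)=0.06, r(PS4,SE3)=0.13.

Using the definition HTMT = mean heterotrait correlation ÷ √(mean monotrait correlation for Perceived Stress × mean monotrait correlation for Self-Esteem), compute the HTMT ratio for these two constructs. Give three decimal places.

Between-construct mean = 1.35/12 = 0.1125.
Mean within-PS = 3.18/6 = 0.5300; mean within-SE = 2.27/3 = 0.7567.
Geometric mean = √(0.5300 × 0.7567) = 0.6333.
HTMT = 0.1125 / 0.6333 = 0.178.

0.178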